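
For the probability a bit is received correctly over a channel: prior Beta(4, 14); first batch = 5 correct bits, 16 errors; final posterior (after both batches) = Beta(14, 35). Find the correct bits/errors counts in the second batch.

Sequential conjugate updates are equivalent to a single update on the pooled data, so total successes = posterior α − prior α and total failures = posterior β − prior β.
Total across both batches: 14−4=10 correct bits, 35−14=21 errors.
Subtract the first batch: 10−5=5 correct bits and 21−16=5 errors.

5 correct bits and 5 errors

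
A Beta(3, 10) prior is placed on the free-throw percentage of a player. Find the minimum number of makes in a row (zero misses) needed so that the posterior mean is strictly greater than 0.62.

k = 14

After k makes and 0 misses the posterior is Beta(3+k, 10), with mean (3+k)/(3+10+k).
Set (3+k)/(13+k) > 0.62 and solve: k > (0.62·13 − 3)/(1 − 0.62) = 13.316.
The smallest integer exceeding 13.316 is 14, and checking k=14: (17)/(27) = 0.6296 > 0.62.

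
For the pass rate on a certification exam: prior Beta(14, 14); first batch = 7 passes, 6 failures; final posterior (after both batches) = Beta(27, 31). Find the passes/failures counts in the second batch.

6 passes and 11 failures

Sequential conjugate updates are equivalent to a single update on the pooled data, so total successes = posterior α − prior α and total failures = posterior β − prior β.
Total across both batches: 27−14=13 passes, 31−14=17 failures.
Subtract the first batch: 13−7=6 passes and 17−6=11 failures.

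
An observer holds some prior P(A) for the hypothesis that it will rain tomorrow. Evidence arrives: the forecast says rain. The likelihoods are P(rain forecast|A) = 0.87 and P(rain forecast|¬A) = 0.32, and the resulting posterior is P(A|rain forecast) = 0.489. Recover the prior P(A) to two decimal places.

P(A) = 0.26

In odds form, posterior odds = prior odds × likelihood ratio, so prior odds = posterior odds ÷ LR.
Posterior odds = 0.489/(1−0.489) = 0.9569. LR = 0.87/0.32 = 2.7188.
Prior odds = 0.9569/2.7188 = 0.3520, so P(A) = 0.3520/(1+0.3520) ≈ 0.26.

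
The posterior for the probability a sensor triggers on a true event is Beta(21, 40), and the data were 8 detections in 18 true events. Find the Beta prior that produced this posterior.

A Beta(a, b) prior with s successes and f failures in binomial data gives a Beta(a+s, b+f) posterior.
Subtract the data counts: 21−8=13, 40−10=30.

Beta(13, 30)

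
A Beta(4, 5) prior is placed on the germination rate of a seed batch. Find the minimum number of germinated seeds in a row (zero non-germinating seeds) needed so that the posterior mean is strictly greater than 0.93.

k = 63

After k germinated seeds and 0 non-germinating seeds the posterior is Beta(4+k, 5), with mean (4+k)/(4+5+k).
Set (4+k)/(9+k) > 0.93 and solve: k > (0.93·9 − 4)/(1 − 0.93) = 62.429.
The smallest integer exceeding 62.429 is 63.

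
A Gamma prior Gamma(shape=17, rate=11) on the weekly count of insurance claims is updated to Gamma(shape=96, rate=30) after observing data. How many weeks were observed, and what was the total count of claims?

Gamma–Poisson conjugacy: posterior shape = α + Σxᵢ, posterior rate = β + n.
Matching: Σxᵢ = 96 − 17 = 79 and n = 30 − 11 = 19.

n = 19 weeks with total 79 claims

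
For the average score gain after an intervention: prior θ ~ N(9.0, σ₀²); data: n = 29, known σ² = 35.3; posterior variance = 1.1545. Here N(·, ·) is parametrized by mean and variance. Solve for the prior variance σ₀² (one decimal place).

Posterior precision equals prior precision plus data precision: 1/σ_n² = 1/σ₀² + n/σ².
So 1/σ₀² = 1/1.1545 − 29/35.3 = 0.866176 − 0.821530 = 0.044646.
Hence σ₀² = 1/0.044646 ≈ 22.4.

σ₀² = 22.4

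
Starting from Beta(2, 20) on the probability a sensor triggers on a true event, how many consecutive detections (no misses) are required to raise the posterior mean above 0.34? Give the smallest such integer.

After k detections and 0 misses the posterior is Beta(2+k, 20), with mean (2+k)/(2+20+k).
Set (2+k)/(22+k) > 0.34 and solve: k > (0.34·22 − 2)/(1 − 0.34) = 8.303.
The smallest integer exceeding 8.303 is 9.

k = 9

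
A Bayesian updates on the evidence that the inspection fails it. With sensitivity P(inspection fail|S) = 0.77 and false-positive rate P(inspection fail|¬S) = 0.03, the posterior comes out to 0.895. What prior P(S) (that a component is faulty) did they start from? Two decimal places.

In odds form, posterior odds = prior odds × likelihood ratio, so prior odds = posterior odds ÷ LR.
Posterior odds = 0.895/(1−0.895) = 8.5238. LR = 0.77/0.03 = 25.6667.
Prior odds = 8.5238/25.6667 = 0.3321, so P(S) = 0.3321/(1+0.3321) ≈ 0.25.

P(S) = 0.25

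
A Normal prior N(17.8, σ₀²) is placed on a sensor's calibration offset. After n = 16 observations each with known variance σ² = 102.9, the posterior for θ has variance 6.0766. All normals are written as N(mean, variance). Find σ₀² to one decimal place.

Posterior precision equals prior precision plus data precision: 1/σ_n² = 1/σ₀² + n/σ².
So 1/σ₀² = 1/6.0766 − 16/102.9 = 0.164566 − 0.155491 = 0.009075.
Hence σ₀² = 1/0.009075 ≈ 110.2.

σ₀² = 110.2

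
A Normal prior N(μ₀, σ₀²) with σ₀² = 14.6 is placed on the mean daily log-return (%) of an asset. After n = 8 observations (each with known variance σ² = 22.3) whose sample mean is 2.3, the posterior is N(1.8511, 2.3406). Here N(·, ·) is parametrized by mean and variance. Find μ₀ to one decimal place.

μ₀ = -0.5

The posterior mean is a precision-weighted average: μ_n = (τ₀μ₀ + τ_data·x̄)/(τ₀+τ_data), with τ₀=1/σ₀² and τ_data=n/σ².
Here τ₀ = 1/14.6 = 0.068493 and τ_data = 8/22.3 = 0.358744, so τ_n = 0.427237.
Rearranging for μ₀: μ₀ = (μ_n·τ_n − τ_data·x̄)/τ₀ = (1.8511·0.427237 − 0.358744·2.3) / 0.068493 = -0.034253/0.068493 ≈ -0.5.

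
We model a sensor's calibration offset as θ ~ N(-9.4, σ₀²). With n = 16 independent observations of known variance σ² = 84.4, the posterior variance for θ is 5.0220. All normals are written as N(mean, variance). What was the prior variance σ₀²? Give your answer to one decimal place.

Posterior precision equals prior precision plus data precision: 1/σ_n² = 1/σ₀² + n/σ².
So 1/σ₀² = 1/5.0220 − 16/84.4 = 0.199124 − 0.189573 = 0.009551.
Hence σ₀² = 1/0.009551 ≈ 104.7.

σ₀² = 104.7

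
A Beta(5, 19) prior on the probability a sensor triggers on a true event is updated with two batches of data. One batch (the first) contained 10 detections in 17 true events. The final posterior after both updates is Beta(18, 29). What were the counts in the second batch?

3 detections and 3 misses

Sequential conjugate updates are equivalent to a single update on the pooled data, so total successes = posterior α − prior α and total failures = posterior β − prior β.
Total across both batches: 18−5=13 detections, 29−19=10 misses.
Subtract the first batch: 13−10=3 detections and 10−7=3 misses.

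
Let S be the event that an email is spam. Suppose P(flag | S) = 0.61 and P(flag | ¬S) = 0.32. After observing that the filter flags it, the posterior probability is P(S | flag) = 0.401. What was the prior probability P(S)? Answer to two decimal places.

In odds form, posterior odds = prior odds × likelihood ratio, so prior odds = posterior odds ÷ LR.
Posterior odds = 0.401/(1−0.401) = 0.6694. LR = 0.61/0.32 = 1.9062.
Prior odds = 0.6694/1.9062 = 0.3512, so P(S) = 0.3512/(1+0.3512) ≈ 0.26.

P(S) = 0.26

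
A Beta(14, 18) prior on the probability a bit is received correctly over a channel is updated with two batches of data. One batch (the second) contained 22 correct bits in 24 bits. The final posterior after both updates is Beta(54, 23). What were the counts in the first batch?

Because Beta–binomial updating is additive in the counts, the combined data contributed (α_post−α_prior, β_post−β_prior) successes and failures.
Total across both batches: 54−14=40 correct bits, 23−18=5 errors.
Subtract the second batch: 40−22=18 correct bits and 5−2=3 errors.

18 correct bits and 3 errors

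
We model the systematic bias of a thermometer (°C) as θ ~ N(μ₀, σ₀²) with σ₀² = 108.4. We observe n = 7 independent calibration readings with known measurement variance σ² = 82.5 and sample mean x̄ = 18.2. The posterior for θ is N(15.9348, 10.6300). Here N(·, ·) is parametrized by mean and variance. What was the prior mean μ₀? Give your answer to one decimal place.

μ₀ = -4.9

With known observation variance, the Normal–Normal posterior has precision τ_n = τ₀ + n/σ² and mean μ_n = (τ₀μ₀ + (n/σ²)x̄)/τ_n.
Here τ₀ = 1/108.4 = 0.009225 and τ_data = 7/82.5 = 0.084848, so τ_n = 0.094073.
Rearranging for μ₀: μ₀ = (μ_n·τ_n − τ_data·x̄)/τ₀ = (15.9348·0.094073 − 0.084848·18.2) / 0.009225 = -0.045199/0.009225 ≈ -4.9.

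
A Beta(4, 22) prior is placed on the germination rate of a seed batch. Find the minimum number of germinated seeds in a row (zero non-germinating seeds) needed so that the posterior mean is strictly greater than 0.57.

After k germinated seeds and 0 non-germinating seeds the posterior is Beta(4+k, 22), with mean (4+k)/(4+22+k).
Set (4+k)/(26+k) > 0.57 and solve: k > (0.57·26 − 4)/(1 − 0.57) = 25.163.
The smallest integer exceeding 25.163 is 26.

k = 26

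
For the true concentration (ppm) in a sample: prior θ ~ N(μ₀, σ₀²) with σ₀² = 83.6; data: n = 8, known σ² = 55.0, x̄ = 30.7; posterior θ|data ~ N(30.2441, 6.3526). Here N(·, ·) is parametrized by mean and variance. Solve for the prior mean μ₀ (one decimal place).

The posterior mean is a precision-weighted average: μ_n = (τ₀μ₀ + τ_data·x̄)/(τ₀+τ_data), with τ₀=1/σ₀² and τ_data=n/σ².
Here τ₀ = 1/83.6 = 0.011962 and τ_data = 8/55.0 = 0.145455, so τ_n = 0.157417.
Rearranging for μ₀: μ₀ = (μ_n·τ_n − τ_data·x̄)/τ₀ = (30.2441·0.157417 − 0.145455·30.7) / 0.011962 = 0.295467/0.011962 ≈ 24.7.

μ₀ = 24.7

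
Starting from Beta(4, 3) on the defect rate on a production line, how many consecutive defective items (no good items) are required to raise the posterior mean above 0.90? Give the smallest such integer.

After k defective items and 0 good items the posterior is Beta(4+k, 3), with mean (4+k)/(4+3+k).
Set (4+k)/(7+k) > 0.90 and solve: k > (0.90·7 − 4)/(1 − 0.90) = 23.000.
The smallest integer exceeding 23.000 is 24.

k = 24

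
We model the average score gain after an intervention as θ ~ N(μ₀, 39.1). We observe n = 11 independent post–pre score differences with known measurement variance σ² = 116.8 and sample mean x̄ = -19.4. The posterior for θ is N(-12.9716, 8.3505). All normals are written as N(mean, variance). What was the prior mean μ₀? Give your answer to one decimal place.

The posterior mean is a precision-weighted average: μ_n = (τ₀μ₀ + τ_data·x̄)/(τ₀+τ_data), with τ₀=1/σ₀² and τ_data=n/σ².
Here τ₀ = 1/39.1 = 0.025575 and τ_data = 11/116.8 = 0.094178, so τ_n = 0.119753.
Rearranging for μ₀: μ₀ = (μ_n·τ_n − τ_data·x̄)/τ₀ = (-12.9716·0.119753 − 0.094178·-19.4) / 0.025575 = 0.273665/0.025575 ≈ 10.7.

μ₀ = 10.7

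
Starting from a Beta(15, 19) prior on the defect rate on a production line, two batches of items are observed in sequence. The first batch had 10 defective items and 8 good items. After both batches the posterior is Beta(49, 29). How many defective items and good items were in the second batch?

Because Beta–binomial updating is additive in the counts, the combined data contributed (α_post−α_prior, β_post−β_prior) successes and failures.
Total across both batches: 49−15=34 defective items, 29−19=10 good items.
Subtract the first batch: 34−10=24 defective items and 10−8=2 good items.

24 defective items and 2 good items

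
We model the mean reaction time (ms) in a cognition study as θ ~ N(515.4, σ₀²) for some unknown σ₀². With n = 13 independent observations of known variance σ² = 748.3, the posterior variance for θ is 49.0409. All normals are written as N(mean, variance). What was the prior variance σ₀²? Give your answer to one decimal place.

σ₀² = 331.3

Posterior precision equals prior precision plus data precision: 1/σ_n² = 1/σ₀² + n/σ².
So 1/σ₀² = 1/49.0409 − 13/748.3 = 0.020391 − 0.017373 = 0.003018.
Hence σ₀² = 1/0.003018 ≈ 331.3.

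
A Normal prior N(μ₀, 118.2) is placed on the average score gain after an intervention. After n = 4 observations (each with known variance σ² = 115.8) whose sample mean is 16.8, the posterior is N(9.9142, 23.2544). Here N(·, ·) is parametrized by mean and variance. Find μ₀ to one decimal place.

The posterior mean is a precision-weighted average: μ_n = (τ₀μ₀ + τ_data·x̄)/(τ₀+τ_data), with τ₀=1/σ₀² and τ_data=n/σ².
Here τ₀ = 1/118.2 = 0.008460 and τ_data = 4/115.8 = 0.034542, so τ_n = 0.043002.
Rearranging for μ₀: μ₀ = (μ_n·τ_n − τ_data·x̄)/τ₀ = (9.9142·0.043002 − 0.034542·16.8) / 0.008460 = -0.153975/0.008460 ≈ -18.2.

μ₀ = -18.2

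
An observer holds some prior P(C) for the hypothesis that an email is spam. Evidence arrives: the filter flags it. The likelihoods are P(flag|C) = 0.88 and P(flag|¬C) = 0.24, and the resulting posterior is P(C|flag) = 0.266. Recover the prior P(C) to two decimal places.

Bayes' rule in odds form gives O(C|E) = O(C)·[P(E|C)/P(E|¬C)], hence O(C) = O(C|E)/LR.
Posterior odds = 0.266/(1−0.266) = 0.3624. LR = 0.88/0.24 = 3.6667.
Prior odds = 0.3624/3.6667 = 0.0988, so P(C) = 0.0988/(1+0.0988) ≈ 0.09.

P(C) = 0.09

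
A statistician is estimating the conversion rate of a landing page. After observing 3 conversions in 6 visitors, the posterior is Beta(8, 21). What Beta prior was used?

Under Beta–binomial conjugacy the posterior parameters are (a+s, b+f).
Subtract the data counts: 8−3=5, 21−3=18.

Beta(5, 18)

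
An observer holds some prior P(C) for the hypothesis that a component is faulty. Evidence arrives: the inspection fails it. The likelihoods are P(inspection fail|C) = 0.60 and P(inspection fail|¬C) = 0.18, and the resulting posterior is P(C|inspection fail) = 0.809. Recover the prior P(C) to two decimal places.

Bayes' rule in odds form gives O(C|E) = O(C)·[P(E|C)/P(E|¬C)], hence O(C) = O(C|E)/LR.
Posterior odds = 0.809/(1−0.809) = 4.2356. LR = 0.60/0.18 = 3.3333.
Prior odds = 4.2356/3.3333 = 1.2707, so P(C) = 1.2707/(1+1.2707) ≈ 0.56.

P(C) = 0.56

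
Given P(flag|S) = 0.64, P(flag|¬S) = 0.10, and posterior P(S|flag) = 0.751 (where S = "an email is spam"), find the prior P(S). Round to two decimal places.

In odds form, posterior odds = prior odds × likelihood ratio, so prior odds = posterior odds ÷ LR.
Posterior odds = 0.751/(1−0.751) = 3.0161. LR = 0.64/0.10 = 6.4000.
Prior odds = 3.0161/6.4000 = 0.4713, so P(S) = 0.4713/(1+0.4713) ≈ 0.32.

P(S) = 0.32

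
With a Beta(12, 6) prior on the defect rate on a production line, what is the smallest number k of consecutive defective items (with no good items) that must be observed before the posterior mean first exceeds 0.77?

k = 9

After k defective items and 0 good items the posterior is Beta(12+k, 6), with mean (12+k)/(12+6+k).
Set (12+k)/(18+k) > 0.77 and solve: k > (0.77·18 − 12)/(1 − 0.77) = 8.087.
The smallest integer exceeding 8.087 is 9.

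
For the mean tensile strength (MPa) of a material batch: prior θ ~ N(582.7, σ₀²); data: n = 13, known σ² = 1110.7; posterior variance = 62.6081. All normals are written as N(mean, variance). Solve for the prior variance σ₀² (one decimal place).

For the Normal–Normal model with known σ², precisions add: τ_n = τ₀ + n/σ².
So 1/σ₀² = 1/62.6081 − 13/1110.7 = 0.015972 − 0.011704 = 0.004268.
Hence σ₀² = 1/0.004268 ≈ 234.3.

σ₀² = 234.3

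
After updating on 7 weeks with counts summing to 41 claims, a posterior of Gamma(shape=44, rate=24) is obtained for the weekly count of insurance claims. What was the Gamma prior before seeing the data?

Gamma(shape=3, rate=17)

Gamma–Poisson conjugacy: posterior shape = α + Σxᵢ, posterior rate = β + n.
So α = 44 − 41 = 3 and β = 24 − 7 = 17.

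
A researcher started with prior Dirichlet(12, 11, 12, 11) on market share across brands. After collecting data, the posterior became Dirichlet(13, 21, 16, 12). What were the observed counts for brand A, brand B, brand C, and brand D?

For a Dirichlet(α) prior with multinomial counts c, the posterior is Dirichlet(α + c) componentwise.
Counts are posterior − prior componentwise: 13−12=1, 21−11=10, 16−12=4, 12−11=1.

counts (1, 10, 4, 1)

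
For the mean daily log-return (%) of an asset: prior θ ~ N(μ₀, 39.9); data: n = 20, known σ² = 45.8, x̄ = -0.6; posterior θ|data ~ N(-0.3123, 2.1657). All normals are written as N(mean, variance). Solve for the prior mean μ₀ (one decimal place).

μ₀ = 4.7

The posterior mean is a precision-weighted average: μ_n = (τ₀μ₀ + τ_data·x̄)/(τ₀+τ_data), with τ₀=1/σ₀² and τ_data=n/σ².
Here τ₀ = 1/39.9 = 0.025063 and τ_data = 20/45.8 = 0.436681, so τ_n = 0.461744.
Rearranging for μ₀: μ₀ = (μ_n·τ_n − τ_data·x̄)/τ₀ = (-0.3123·0.461744 − 0.436681·-0.6) / 0.025063 = 0.117806/0.025063 ≈ 4.7.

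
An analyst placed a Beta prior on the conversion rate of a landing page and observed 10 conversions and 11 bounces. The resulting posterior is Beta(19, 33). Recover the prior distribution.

Beta is conjugate to the binomial likelihood: posterior = Beta(α+s, β+f).
So α = 19 − 10 = 9 and β = 33 − 11 = 22.

Beta(9, 22)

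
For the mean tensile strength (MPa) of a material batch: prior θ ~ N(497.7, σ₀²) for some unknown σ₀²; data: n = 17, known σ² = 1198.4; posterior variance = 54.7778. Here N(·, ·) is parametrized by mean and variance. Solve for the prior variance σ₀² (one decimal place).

For the Normal–Normal model with known σ², precisions add: τ_n = τ₀ + n/σ².
So 1/σ₀² = 1/54.7778 − 17/1198.4 = 0.018256 − 0.014186 = 0.004070.
Hence σ₀² = 1/0.004070 ≈ 245.7.

σ₀² = 245.7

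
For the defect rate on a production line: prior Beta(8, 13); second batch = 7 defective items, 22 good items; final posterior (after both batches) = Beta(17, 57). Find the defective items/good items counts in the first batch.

2 defective items and 22 good items

Sequential conjugate updates are equivalent to a single update on the pooled data, so total successes = posterior α − prior α and total failures = posterior β − prior β.
Total across both batches: 17−8=9 defective items, 57−13=44 good items.
Subtract the second batch: 9−7=2 defective items and 44−22=22 good items.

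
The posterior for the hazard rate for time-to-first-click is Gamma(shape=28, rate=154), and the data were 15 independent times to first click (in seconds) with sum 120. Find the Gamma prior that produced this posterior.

Gamma–exponential conjugacy: posterior shape = α + n, posterior rate = β + Σtᵢ.
So α = 28 − 15 = 13 and β = 154 − 120 = 34.

Gamma(shape=13, rate=34)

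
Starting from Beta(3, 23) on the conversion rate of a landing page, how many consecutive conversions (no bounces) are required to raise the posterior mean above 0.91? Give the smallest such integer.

k = 230

After k conversions and 0 bounces the posterior is Beta(3+k, 23), with mean (3+k)/(3+23+k).
Set (3+k)/(26+k) > 0.91 and solve: k > (0.91·26 − 3)/(1 − 0.91) = 229.556.
The smallest integer exceeding 229.556 is 230.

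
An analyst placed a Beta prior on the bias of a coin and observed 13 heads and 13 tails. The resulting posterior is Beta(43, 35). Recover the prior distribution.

Under Beta–binomial conjugacy the posterior parameters are (α+s, β+f).
Subtract the data counts: 43−13=30, 35−13=22.

Beta(30, 22)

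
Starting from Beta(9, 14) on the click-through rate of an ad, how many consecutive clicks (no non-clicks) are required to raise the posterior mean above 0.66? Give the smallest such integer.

After k clicks and 0 non-clicks the posterior is Beta(9+k, 14), with mean (9+k)/(9+14+k).
Set (9+k)/(23+k) > 0.66 and solve: k > (0.66·23 − 9)/(1 − 0.66) = 18.176.
The smallest integer exceeding 18.176 is 19, and checking k=19: (28)/(42) = 0.6667 > 0.66.

k = 19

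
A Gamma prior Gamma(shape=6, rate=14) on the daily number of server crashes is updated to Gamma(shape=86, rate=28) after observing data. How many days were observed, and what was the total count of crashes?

n = 14 days with total 80 crashes

Gamma–Poisson conjugacy: posterior shape = α + Σxᵢ, posterior rate = β + n.
Matching: Σxᵢ = 86 − 6 = 80 and n = 28 − 14 = 14.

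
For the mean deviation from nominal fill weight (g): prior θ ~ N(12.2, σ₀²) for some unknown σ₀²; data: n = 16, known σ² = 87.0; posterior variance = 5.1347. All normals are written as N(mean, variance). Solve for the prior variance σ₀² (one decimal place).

For the Normal–Normal model with known σ², precisions add: τ_n = τ₀ + n/σ².
So 1/σ₀² = 1/5.1347 − 16/87.0 = 0.194753 − 0.183908 = 0.010845.
Hence σ₀² = 1/0.010845 ≈ 92.2.

σ₀² = 92.2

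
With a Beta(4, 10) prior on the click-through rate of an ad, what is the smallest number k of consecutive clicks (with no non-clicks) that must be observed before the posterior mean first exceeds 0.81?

After k clicks and 0 non-clicks the posterior is Beta(4+k, 10), with mean (4+k)/(4+10+k).
Set (4+k)/(14+k) > 0.81 and solve: k > (0.81·14 − 4)/(1 − 0.81) = 38.632.
The smallest integer exceeding 38.632 is 39.

k = 39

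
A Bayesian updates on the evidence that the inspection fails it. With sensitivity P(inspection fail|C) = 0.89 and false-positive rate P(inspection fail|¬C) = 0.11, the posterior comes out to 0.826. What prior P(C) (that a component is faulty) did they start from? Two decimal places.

In odds form, posterior odds = prior odds × likelihood ratio, so prior odds = posterior odds ÷ LR.
Posterior odds = 0.826/(1−0.826) = 4.7471. LR = 0.89/0.11 = 8.0909.
Prior odds = 4.7471/8.0909 = 0.5867, so P(C) = 0.5867/(1+0.5867) ≈ 0.37.

P(C) = 0.37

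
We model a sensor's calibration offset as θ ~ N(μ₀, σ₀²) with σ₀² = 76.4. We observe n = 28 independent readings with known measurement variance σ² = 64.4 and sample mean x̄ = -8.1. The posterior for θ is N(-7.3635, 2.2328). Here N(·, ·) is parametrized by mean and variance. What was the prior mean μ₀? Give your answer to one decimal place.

The posterior mean is a precision-weighted average: μ_n = (τ₀μ₀ + τ_data·x̄)/(τ₀+τ_data), with τ₀=1/σ₀² and τ_data=n/σ².
Here τ₀ = 1/76.4 = 0.013089 and τ_data = 28/64.4 = 0.434783, so τ_n = 0.447872.
Rearranging for μ₀: μ₀ = (μ_n·τ_n − τ_data·x̄)/τ₀ = (-7.3635·0.447872 − 0.434783·-8.1) / 0.013089 = 0.223837/0.013089 ≈ 17.1.

μ₀ = 17.1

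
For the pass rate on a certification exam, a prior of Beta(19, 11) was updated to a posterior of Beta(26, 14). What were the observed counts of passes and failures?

A Beta(a, b) prior with s successes and f failures in binomial data gives a Beta(a+s, b+f) posterior.
So s = 26 − 19 = 7 and f = 14 − 11 = 3.

7 passes and 3 failures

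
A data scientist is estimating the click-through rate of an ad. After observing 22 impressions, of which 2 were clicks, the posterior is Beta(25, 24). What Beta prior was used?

Beta(23, 4)

Beta is conjugate to the binomial likelihood: posterior = Beta(a+s, b+f).
Subtract the data counts: 25−2=23, 24−20=4.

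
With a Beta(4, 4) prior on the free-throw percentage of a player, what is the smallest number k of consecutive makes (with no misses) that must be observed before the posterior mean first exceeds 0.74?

After k makes and 0 misses the posterior is Beta(4+k, 4), with mean (4+k)/(4+4+k).
Set (4+k)/(8+k) > 0.74 and solve: k > (0.74·8 − 4)/(1 − 0.74) = 7.385.
The smallest integer exceeding 7.385 is 8.

k = 8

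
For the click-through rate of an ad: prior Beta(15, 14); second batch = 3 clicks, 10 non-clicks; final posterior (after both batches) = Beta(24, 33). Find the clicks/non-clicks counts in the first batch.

Because Beta–binomial updating is additive in the counts, the combined data contributed (α_post−α_prior, β_post−β_prior) successes and failures.
Total across both batches: 24−15=9 clicks, 33−14=19 non-clicks.
Subtract the second batch: 9−3=6 clicks and 19−10=9 non-clicks.

6 clicks and 9 non-clicks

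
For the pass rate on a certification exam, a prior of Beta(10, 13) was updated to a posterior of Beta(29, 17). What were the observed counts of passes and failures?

19 passes and 4 failures

A Beta(α, β) prior with s successes and f failures in binomial data gives a Beta(α+s, β+f) posterior.
So s = 29 − 10 = 19 and f = 17 − 13 = 4.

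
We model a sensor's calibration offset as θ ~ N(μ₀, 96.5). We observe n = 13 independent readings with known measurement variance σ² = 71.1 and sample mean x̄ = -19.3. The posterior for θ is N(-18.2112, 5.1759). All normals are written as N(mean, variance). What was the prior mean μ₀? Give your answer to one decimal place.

μ₀ = 1.0

The posterior mean is a precision-weighted average: μ_n = (τ₀μ₀ + τ_data·x̄)/(τ₀+τ_data), with τ₀=1/σ₀² and τ_data=n/σ².
Here τ₀ = 1/96.5 = 0.010363 and τ_data = 13/71.1 = 0.182841, so τ_n = 0.193204.
Rearranging for μ₀: μ₀ = (μ_n·τ_n − τ_data·x̄)/τ₀ = (-18.2112·0.193204 − 0.182841·-19.3) / 0.010363 = 0.010355/0.010363 ≈ 1.0.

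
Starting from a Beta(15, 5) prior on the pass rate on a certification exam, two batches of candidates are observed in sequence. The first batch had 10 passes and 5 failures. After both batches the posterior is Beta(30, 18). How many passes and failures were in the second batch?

Sequential conjugate updates are equivalent to a single update on the pooled data, so total successes = posterior α − prior α and total failures = posterior β − prior β.
Total across both batches: 30−15=15 passes, 18−5=13 failures.
Subtract the first batch: 15−10=5 passes and 13−5=8 failures.

5 passes and 8 failures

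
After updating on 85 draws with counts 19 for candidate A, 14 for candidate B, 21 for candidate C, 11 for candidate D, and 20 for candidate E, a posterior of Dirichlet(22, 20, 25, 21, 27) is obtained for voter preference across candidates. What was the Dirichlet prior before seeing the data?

For a Dirichlet(α) prior with multinomial counts c, the posterior is Dirichlet(α + c) componentwise.
Subtract each count from the matching posterior parameter: 22−19=3, 20−14=6, 25−21=4, 21−11=10, 27−20=7.

Dirichlet(3, 6, 4, 10, 7)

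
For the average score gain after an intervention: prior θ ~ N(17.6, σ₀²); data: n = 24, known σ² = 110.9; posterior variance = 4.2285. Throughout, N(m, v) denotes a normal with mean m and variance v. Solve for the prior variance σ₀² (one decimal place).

σ₀² = 49.8

For the Normal–Normal model with known σ², precisions add: τ_n = τ₀ + n/σ².
So 1/σ₀² = 1/4.2285 − 24/110.9 = 0.236490 − 0.216411 = 0.020079.
Hence σ₀² = 1/0.020079 ≈ 49.8.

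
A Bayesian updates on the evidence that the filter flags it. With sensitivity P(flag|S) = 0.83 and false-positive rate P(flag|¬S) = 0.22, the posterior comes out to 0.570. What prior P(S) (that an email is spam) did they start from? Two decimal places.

P(S) = 0.26

In odds form, posterior odds = prior odds × likelihood ratio, so prior odds = posterior odds ÷ LR.
Posterior odds = 0.570/(1−0.570) = 1.3256. LR = 0.83/0.22 = 3.7727.
Prior odds = 1.3256/3.7727 = 0.3514, so P(S) = 0.3514/(1+0.3514) ≈ 0.26.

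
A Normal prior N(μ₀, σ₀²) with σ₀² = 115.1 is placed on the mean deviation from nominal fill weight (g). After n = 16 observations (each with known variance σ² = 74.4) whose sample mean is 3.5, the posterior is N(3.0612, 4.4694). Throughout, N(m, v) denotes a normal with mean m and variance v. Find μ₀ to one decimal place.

μ₀ = -7.8

The posterior mean is a precision-weighted average: μ_n = (τ₀μ₀ + τ_data·x̄)/(τ₀+τ_data), with τ₀=1/σ₀² and τ_data=n/σ².
Here τ₀ = 1/115.1 = 0.008688 and τ_data = 16/74.4 = 0.215054, so τ_n = 0.223742.
Rearranging for μ₀: μ₀ = (μ_n·τ_n − τ_data·x̄)/τ₀ = (3.0612·0.223742 − 0.215054·3.5) / 0.008688 = -0.067770/0.008688 ≈ -7.8.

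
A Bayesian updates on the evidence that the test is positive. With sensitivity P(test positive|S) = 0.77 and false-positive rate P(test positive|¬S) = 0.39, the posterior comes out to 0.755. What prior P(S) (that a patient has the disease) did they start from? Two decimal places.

In odds form, posterior odds = prior odds × likelihood ratio, so prior odds = posterior odds ÷ LR.
Posterior odds = 0.755/(1−0.755) = 3.0816. LR = 0.77/0.39 = 1.9744.
Prior odds = 3.0816/1.9744 = 1.5608, so P(S) = 1.5608/(1+1.5608) ≈ 0.61.

P(S) = 0.61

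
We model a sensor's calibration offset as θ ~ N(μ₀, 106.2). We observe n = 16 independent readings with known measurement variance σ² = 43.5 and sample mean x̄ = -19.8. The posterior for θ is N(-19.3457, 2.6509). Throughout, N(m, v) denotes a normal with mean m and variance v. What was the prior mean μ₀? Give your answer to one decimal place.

μ₀ = -1.6

With known observation variance, the Normal–Normal posterior has precision τ_n = τ₀ + n/σ² and mean μ_n = (τ₀μ₀ + (n/σ²)x̄)/τ_n.
Here τ₀ = 1/106.2 = 0.009416 and τ_data = 16/43.5 = 0.367816, so τ_n = 0.377232.
Rearranging for μ₀: μ₀ = (μ_n·τ_n − τ_data·x̄)/τ₀ = (-19.3457·0.377232 − 0.367816·-19.8) / 0.009416 = -0.015060/0.009416 ≈ -1.6.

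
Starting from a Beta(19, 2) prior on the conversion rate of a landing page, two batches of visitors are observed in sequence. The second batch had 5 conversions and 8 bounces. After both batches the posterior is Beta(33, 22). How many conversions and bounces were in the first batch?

Sequential conjugate updates are equivalent to a single update on the pooled data, so total successes = posterior α − prior α and total failures = posterior β − prior β.
Total across both batches: 33−19=14 conversions, 22−2=20 bounces.
Subtract the second batch: 14−5=9 conversions and 20−8=12 bounces.

9 conversions and 12 bounces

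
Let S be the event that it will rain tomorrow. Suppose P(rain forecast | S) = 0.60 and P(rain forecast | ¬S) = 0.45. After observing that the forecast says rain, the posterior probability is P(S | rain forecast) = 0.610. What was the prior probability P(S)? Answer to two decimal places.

P(S) = 0.54

Bayes' rule in odds form gives O(S|E) = O(S)·[P(E|S)/P(E|¬S)], hence O(S) = O(S|E)/LR.
Posterior odds = 0.610/(1−0.610) = 1.5641. LR = 0.60/0.45 = 1.3333.
Prior odds = 1.5641/1.3333 = 1.1731, so P(S) = 1.1731/(1+1.1731) ≈ 0.54.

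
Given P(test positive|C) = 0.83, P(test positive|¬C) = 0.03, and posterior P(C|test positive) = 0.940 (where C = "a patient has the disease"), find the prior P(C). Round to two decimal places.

Bayes' rule in odds form gives O(C|E) = O(C)·[P(E|C)/P(E|¬C)], hence O(C) = O(C|E)/LR.
Posterior odds = 0.940/(1−0.940) = 15.6667. LR = 0.83/0.03 = 27.6667.
Prior odds = 15.6667/27.6667 = 0.5663, so P(C) = 0.5663/(1+0.5663) ≈ 0.36.

P(C) = 0.36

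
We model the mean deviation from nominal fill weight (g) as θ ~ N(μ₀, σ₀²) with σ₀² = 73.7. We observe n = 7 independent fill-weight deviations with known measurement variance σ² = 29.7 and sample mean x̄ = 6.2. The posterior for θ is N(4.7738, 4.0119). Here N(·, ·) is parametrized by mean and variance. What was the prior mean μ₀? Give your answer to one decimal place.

μ₀ = -20.0

The posterior mean is a precision-weighted average: μ_n = (τ₀μ₀ + τ_data·x̄)/(τ₀+τ_data), with τ₀=1/σ₀² and τ_data=n/σ².
Here τ₀ = 1/73.7 = 0.013569 and τ_data = 7/29.7 = 0.235690, so τ_n = 0.249259.
Rearranging for μ₀: μ₀ = (μ_n·τ_n − τ_data·x̄)/τ₀ = (4.7738·0.249259 − 0.235690·6.2) / 0.013569 = -0.271365/0.013569 ≈ -20.0.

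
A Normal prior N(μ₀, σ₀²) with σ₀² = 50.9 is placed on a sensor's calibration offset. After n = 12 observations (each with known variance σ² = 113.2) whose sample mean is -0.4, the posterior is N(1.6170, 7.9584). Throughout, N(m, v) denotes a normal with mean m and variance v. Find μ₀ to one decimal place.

With known observation variance, the Normal–Normal posterior has precision τ_n = τ₀ + n/σ² and mean μ_n = (τ₀μ₀ + (n/σ²)x̄)/τ_n.
Here τ₀ = 1/50.9 = 0.019646 and τ_data = 12/113.2 = 0.106007, so τ_n = 0.125653.
Rearranging for μ₀: μ₀ = (μ_n·τ_n − τ_data·x̄)/τ₀ = (1.6170·0.125653 − 0.106007·-0.4) / 0.019646 = 0.245584/0.019646 ≈ 12.5.

μ₀ = 12.5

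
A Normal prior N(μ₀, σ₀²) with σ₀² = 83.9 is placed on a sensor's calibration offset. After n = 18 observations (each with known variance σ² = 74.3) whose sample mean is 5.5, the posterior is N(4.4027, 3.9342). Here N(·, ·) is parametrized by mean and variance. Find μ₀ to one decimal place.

μ₀ = -17.9

The posterior mean is a precision-weighted average: μ_n = (τ₀μ₀ + τ_data·x̄)/(τ₀+τ_data), with τ₀=1/σ₀² and τ_data=n/σ².
Here τ₀ = 1/83.9 = 0.011919 and τ_data = 18/74.3 = 0.242261, so τ_n = 0.254180.
Rearranging for μ₀: μ₀ = (μ_n·τ_n − τ_data·x̄)/τ₀ = (4.4027·0.254180 − 0.242261·5.5) / 0.011919 = -0.213357/0.011919 ≈ -17.9.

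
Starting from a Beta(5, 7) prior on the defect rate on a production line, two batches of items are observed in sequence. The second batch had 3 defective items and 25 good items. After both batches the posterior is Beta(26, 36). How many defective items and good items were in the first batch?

Because Beta–binomial updating is additive in the counts, the combined data contributed (α_post−α_prior, β_post−β_prior) successes and failures.
Total across both batches: 26−5=21 defective items, 36−7=29 good items.
Subtract the second batch: 21−3=18 defective items and 29−25=4 good items.

18 defective items and 4 good items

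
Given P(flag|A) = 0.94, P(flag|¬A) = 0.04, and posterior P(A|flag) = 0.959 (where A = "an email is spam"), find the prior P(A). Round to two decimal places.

In odds form, posterior odds = prior odds × likelihood ratio, so prior odds = posterior odds ÷ LR.
Posterior odds = 0.959/(1−0.959) = 23.3902. LR = 0.94/0.04 = 23.5000.
Prior odds = 23.3902/23.5000 = 0.9953, so P(A) = 0.9953/(1+0.9953) ≈ 0.50.

P(A) = 0.50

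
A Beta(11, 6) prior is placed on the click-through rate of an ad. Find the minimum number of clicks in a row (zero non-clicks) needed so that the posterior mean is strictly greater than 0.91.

k = 50

After k clicks and 0 non-clicks the posterior is Beta(11+k, 6), with mean (11+k)/(11+6+k).
Set (11+k)/(17+k) > 0.91 and solve: k > (0.91·17 − 11)/(1 − 0.91) = 49.667.
The smallest integer exceeding 49.667 is 50.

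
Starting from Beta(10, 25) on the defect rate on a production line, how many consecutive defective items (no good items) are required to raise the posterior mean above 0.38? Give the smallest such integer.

After k defective items and 0 good items the posterior is Beta(10+k, 25), with mean (10+k)/(10+25+k).
Set (10+k)/(35+k) > 0.38 and solve: k > (0.38·35 − 10)/(1 − 0.38) = 5.323.
The smallest integer exceeding 5.323 is 6.

k = 6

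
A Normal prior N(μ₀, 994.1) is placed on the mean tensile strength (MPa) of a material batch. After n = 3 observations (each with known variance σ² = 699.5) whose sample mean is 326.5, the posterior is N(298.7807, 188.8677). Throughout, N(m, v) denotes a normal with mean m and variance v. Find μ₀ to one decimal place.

With known observation variance, the Normal–Normal posterior has precision τ_n = τ₀ + n/σ² and mean μ_n = (τ₀μ₀ + (n/σ²)x̄)/τ_n.
Here τ₀ = 1/994.1 = 0.001006 and τ_data = 3/699.5 = 0.004289, so τ_n = 0.005295.
Rearranging for μ₀: μ₀ = (μ_n·τ_n − τ_data·x̄)/τ₀ = (298.7807·0.005295 − 0.004289·326.5) / 0.001006 = 0.181685/0.001006 ≈ 180.6.

μ₀ = 180.6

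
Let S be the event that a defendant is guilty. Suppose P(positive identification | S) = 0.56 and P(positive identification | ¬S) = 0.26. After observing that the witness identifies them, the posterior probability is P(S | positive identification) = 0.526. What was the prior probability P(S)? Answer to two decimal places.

In odds form, posterior odds = prior odds × likelihood ratio, so prior odds = posterior odds ÷ LR.
Posterior odds = 0.526/(1−0.526) = 1.1097. LR = 0.56/0.26 = 2.1538.
Prior odds = 1.1097/2.1538 = 0.5152, so P(S) = 0.5152/(1+0.5152) ≈ 0.34.

P(S) = 0.34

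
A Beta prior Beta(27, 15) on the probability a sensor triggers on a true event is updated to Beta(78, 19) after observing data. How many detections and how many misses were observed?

51 detections and 4 misses

Under Beta–binomial conjugacy the posterior parameters are (a+s, b+f).
Match parameters: s=78−27=51, f=19−15=4.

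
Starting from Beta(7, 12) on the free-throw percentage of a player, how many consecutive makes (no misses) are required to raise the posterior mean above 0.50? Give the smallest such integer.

After k makes and 0 misses the posterior is Beta(7+k, 12), with mean (7+k)/(7+12+k).
Set (7+k)/(19+k) > 0.50 and solve: k > (0.50·19 − 7)/(1 − 0.50) = 5.000.
The smallest integer exceeding 5.000 is 6.

k = 6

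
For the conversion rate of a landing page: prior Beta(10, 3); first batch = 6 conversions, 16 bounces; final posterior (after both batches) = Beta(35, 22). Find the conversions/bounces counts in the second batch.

Because Beta–binomial updating is additive in the counts, the combined data contributed (α_post−α_prior, β_post−β_prior) successes and failures.
Total across both batches: 35−10=25 conversions, 22−3=19 bounces.
Subtract the first batch: 25−6=19 conversions and 19−16=3 bounces.

19 conversions and 3 bounces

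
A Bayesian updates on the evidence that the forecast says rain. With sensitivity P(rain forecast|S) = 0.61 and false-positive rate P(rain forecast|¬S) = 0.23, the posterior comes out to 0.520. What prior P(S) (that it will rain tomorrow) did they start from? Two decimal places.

In odds form, posterior odds = prior odds × likelihood ratio, so prior odds = posterior odds ÷ LR.
Posterior odds = 0.520/(1−0.520) = 1.0833. LR = 0.61/0.23 = 2.6522.
Prior odds = 1.0833/2.6522 = 0.4085, so P(S) = 0.4085/(1+0.4085) ≈ 0.29.

P(S) = 0.29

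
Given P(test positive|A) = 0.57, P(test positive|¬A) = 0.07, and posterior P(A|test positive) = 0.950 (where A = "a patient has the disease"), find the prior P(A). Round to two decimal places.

P(A) = 0.70

Bayes' rule in odds form gives O(A|E) = O(A)·[P(E|A)/P(E|¬A)], hence O(A) = O(A|E)/LR.
Posterior odds = 0.950/(1−0.950) = 19.0000. LR = 0.57/0.07 = 8.1429.
Prior odds = 19.0000/8.1429 = 2.3333, so P(A) = 2.3333/(1+2.3333) ≈ 0.70.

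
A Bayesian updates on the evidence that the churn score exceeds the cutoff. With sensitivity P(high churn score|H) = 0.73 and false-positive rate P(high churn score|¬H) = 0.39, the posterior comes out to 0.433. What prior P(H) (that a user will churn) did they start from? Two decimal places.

P(H) = 0.29

In odds form, posterior odds = prior odds × likelihood ratio, so prior odds = posterior odds ÷ LR.
Posterior odds = 0.433/(1−0.433) = 0.7637. LR = 0.73/0.39 = 1.8718.
Prior odds = 0.7637/1.8718 = 0.4080, so P(H) = 0.4080/(1+0.4080) ≈ 0.29.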